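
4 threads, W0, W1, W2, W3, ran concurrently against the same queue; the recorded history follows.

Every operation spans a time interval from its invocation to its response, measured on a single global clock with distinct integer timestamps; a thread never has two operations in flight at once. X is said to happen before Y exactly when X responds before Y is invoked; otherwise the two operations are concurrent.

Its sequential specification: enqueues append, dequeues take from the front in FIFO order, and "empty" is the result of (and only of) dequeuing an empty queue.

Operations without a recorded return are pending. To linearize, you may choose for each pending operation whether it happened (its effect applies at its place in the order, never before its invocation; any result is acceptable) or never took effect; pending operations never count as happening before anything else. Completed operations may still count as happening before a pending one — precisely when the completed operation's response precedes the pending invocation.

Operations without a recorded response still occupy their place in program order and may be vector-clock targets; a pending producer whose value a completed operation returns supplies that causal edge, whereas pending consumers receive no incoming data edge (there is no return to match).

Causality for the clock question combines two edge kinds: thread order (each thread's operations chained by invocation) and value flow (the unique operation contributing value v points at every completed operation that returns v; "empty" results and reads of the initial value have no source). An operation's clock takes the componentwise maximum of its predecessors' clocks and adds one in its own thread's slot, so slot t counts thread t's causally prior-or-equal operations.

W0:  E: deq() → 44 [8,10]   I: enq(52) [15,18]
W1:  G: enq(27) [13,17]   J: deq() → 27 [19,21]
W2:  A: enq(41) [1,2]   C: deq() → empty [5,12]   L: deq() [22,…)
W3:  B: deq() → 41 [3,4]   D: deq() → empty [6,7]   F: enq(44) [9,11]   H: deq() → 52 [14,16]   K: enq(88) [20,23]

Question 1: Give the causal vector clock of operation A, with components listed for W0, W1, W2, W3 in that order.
Answer: (0, 0, 1, 0)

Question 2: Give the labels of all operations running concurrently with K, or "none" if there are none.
Answer: J, L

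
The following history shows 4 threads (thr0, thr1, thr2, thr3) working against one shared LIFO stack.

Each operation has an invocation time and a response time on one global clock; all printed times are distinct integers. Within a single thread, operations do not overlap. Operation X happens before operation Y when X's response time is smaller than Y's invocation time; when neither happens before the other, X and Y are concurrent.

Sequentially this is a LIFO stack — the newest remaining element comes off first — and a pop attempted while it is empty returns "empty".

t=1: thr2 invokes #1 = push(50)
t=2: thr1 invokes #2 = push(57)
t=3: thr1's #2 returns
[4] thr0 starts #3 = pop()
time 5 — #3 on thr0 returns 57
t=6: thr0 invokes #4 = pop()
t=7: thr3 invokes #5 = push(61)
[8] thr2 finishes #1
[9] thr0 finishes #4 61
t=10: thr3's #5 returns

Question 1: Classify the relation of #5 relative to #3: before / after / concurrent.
Answer: after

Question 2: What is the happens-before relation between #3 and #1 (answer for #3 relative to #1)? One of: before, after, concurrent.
Answer: concurrent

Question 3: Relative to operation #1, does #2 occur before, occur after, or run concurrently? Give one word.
Answer: concurrent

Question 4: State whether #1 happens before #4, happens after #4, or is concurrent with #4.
Answer: concurrent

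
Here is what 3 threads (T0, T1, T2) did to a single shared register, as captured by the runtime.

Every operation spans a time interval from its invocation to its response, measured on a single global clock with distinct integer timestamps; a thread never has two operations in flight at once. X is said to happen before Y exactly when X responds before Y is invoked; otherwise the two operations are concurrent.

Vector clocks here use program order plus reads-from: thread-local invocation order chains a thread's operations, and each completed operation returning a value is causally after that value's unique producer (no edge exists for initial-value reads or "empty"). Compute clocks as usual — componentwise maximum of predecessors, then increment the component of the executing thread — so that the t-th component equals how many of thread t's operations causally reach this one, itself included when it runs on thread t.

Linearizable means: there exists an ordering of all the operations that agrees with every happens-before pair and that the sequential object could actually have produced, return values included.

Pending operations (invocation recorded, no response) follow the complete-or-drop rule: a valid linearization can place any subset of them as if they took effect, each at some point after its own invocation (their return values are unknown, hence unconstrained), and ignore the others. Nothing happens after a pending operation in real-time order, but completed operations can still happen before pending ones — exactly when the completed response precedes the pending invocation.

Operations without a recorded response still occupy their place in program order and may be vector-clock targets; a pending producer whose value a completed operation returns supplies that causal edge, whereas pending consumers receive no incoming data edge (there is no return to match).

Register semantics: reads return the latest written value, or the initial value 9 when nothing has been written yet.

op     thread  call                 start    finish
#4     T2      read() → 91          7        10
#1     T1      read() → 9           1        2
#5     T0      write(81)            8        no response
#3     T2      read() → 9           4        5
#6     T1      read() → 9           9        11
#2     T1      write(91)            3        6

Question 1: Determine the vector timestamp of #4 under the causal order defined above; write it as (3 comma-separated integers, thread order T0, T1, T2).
#3 (invocation 4): nothing precedes it; T2's component alone gives (0, 0, 1)
#1 (invocation 1): nothing precedes it; T1's component alone gives (0, 1, 0)
#5 (invocation 8): nothing precedes it; T0's component alone gives (1, 0, 0)
merge at #2 (invoked 3): VC(#1)=(0, 1, 0), own-thread bump on T1 → (0, 2, 0)
merge at #6 (invoked 9): VC(#2)=(0, 2, 0), own-thread bump on T1 → (0, 3, 0)
merge at #4 (invoked 7): VC(#2)=(0, 2, 0), VC(#3)=(0, 0, 1), own-thread bump on T2 → (0, 2, 2)
target: VC(#4) = (0, 2, 2)

(0, 2, 2)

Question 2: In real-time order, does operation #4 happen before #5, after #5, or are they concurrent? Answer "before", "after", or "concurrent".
#4 spans [7,10], #5 spans [8,…)
the intervals overlap in both directions

concurrent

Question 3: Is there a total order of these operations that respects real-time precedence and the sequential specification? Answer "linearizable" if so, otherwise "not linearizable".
the violation lands at event 11, #6's response at time 11: events 1..10 linearize, events 1..11 do not
the 5 completed operations admit 4 real-time orders; each fails the register replay
no completion choice of the 1 pending operation (#5) rescues it — every subset was tried
one such order, #1, #2, #3, #4, #6 (pending dropped), breaks at step 3 where #3 read() → 9 is illegal
one such order, #1, #2, #3, #6, #4 (pending dropped), breaks at step 3 where #3 read() → 9 is illegal

not linearizable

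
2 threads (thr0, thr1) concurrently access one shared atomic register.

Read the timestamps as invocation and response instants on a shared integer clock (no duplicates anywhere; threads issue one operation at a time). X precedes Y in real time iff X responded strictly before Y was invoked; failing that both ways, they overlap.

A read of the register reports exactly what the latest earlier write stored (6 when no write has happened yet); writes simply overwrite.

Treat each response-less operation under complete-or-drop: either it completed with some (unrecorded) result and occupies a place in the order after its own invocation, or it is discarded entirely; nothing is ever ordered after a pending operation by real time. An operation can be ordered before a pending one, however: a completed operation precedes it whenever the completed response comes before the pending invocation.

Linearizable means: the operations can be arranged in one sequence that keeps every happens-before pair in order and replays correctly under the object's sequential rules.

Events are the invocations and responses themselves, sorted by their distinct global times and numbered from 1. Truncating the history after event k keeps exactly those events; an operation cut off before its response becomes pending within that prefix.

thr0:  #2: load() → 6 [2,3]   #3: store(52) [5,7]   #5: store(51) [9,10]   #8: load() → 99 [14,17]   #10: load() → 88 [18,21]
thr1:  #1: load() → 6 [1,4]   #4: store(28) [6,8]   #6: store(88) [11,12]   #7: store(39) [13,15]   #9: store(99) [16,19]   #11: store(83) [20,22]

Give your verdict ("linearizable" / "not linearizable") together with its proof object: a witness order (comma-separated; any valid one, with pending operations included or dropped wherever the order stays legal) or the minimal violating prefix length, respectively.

not linearizable — minimal violating prefix: 21 events

the violation lands at event 21, #10's response at time 21: events 1..20 linearize, events 1..21 do not
all 20 real-time-respecting orders fail — 10 completed atomic register operations, no legal replay
every completion of the 1 pending operation (#11) was checked; none linearizes
for example #1, #2, #3, #4, #5, #6, #7, #8, #9, #10 (pending dropped) fails at step 8: #8 load() → 99 is not legal there
for example #1, #2, #3, #4, #5, #6, #7, #8, #10, #9 (pending dropped) fails at step 8: #8 load() → 99 is not legal there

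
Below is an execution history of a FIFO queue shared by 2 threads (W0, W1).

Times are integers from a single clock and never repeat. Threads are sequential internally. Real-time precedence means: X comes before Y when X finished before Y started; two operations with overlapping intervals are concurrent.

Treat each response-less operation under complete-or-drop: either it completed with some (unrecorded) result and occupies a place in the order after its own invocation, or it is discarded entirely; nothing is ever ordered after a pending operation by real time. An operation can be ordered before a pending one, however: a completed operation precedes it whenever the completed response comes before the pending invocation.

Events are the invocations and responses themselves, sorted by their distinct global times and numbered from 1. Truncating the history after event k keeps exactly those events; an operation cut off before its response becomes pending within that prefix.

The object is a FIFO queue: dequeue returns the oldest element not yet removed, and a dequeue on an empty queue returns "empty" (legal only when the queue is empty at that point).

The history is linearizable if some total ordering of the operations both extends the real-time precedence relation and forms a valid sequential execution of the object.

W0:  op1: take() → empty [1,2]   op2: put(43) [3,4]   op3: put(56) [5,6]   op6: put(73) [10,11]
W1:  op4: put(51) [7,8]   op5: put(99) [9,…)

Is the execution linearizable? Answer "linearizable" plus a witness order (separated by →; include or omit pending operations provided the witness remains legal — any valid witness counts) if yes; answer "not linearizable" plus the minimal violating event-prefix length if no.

1. op1 take() → empty, leaving queue <>
2. op2 put(43), leaving queue <43>
3. op3 put(56), leaving queue <43,56>
4. op4 put(51), leaving queue <43,56,51>
5. op5 put(99) (pending, included), leaving queue <43,56,51,99>
6. op6 put(73), leaving queue <43,56,51,99,73>

linearizable — witness: op1 → op2 → op3 → op4 → op5 → op6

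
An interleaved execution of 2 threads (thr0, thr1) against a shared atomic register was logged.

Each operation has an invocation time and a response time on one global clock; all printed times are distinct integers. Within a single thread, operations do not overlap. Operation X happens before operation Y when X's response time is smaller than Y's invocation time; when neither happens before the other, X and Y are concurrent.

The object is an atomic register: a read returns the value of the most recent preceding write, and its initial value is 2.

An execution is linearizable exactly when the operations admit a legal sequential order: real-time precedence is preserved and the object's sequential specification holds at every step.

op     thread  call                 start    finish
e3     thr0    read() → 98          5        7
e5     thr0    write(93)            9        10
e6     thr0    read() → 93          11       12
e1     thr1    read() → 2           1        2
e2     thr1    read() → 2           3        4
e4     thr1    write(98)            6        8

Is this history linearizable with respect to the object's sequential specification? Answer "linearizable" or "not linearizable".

linearizable

a witness: e1, e2, e4, e3, e5, e6
1. e1 read() → 2, leaving value 2
2. e2 read() → 2, leaving value 2
3. e4 write(98), leaving value 98
4. e3 read() → 98, leaving value 98
5. e5 write(93), leaving value 93
6. e6 read() → 93, leaving value 93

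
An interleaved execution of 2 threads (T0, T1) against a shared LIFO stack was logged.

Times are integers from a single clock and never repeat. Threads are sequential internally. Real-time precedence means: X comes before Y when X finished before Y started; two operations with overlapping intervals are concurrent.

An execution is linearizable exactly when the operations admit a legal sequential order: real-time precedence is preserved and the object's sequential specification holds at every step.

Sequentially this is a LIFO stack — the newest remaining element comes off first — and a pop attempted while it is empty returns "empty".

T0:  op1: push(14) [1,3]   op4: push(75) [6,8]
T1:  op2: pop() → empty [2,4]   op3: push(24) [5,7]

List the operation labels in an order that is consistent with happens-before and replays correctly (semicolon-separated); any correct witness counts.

step 1: op2 pop() → empty — stack <>
step 2: op1 push(14) — stack <14>
step 3: op3 push(24) — stack <14,24>
step 4: op4 push(75) — stack <14,24,75>

op2; op1; op3; op4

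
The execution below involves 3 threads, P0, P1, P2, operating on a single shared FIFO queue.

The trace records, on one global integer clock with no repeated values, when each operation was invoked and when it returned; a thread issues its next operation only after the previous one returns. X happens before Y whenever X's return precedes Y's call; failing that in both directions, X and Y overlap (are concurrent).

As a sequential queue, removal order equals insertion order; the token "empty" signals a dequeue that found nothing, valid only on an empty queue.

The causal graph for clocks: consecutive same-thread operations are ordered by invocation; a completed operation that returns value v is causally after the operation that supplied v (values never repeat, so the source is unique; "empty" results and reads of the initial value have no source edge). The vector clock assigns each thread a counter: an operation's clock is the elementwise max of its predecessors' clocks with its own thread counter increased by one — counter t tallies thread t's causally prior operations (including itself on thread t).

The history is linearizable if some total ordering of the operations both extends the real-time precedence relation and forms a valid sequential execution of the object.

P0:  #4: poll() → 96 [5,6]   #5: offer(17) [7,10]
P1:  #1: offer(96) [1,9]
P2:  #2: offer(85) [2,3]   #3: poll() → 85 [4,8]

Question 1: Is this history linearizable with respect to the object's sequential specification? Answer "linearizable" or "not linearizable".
witness order: #1, #2, #4, #3, #5
1. #1 offer(96), leaving queue <96>
2. #2 offer(85), leaving queue <96,85>
3. #4 poll() → 96, leaving queue <85>
4. #3 poll() → 85, leaving queue <>
5. #5 offer(17), leaving queue <17>

linearizable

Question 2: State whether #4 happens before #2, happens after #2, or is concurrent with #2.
Answer: after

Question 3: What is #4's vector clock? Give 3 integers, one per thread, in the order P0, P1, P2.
Answer: (1, 1, 0)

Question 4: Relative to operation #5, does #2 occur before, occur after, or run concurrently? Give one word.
Answer: before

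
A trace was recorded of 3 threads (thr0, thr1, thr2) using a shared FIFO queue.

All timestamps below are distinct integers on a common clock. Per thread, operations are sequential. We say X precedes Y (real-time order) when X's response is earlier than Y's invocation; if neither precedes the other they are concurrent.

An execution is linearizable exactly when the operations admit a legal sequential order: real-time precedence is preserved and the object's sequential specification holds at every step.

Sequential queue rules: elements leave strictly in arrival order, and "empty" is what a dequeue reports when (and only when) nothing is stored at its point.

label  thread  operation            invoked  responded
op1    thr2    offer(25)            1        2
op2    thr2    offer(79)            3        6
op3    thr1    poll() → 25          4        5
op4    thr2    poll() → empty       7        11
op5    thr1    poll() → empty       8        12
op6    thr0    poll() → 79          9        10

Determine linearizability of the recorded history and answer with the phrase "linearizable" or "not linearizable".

linearizable

witness order: op1, op2, op3, op6, op4, op5
after step 1 (op1 offer(25)): queue <25>
after step 2 (op2 offer(79)): queue <25,79>
after step 3 (op3 poll() → 25): queue <79>
after step 4 (op6 poll() → 79): queue <>
after step 5 (op4 poll() → empty): queue <>
after step 6 (op5 poll() → empty): queue <>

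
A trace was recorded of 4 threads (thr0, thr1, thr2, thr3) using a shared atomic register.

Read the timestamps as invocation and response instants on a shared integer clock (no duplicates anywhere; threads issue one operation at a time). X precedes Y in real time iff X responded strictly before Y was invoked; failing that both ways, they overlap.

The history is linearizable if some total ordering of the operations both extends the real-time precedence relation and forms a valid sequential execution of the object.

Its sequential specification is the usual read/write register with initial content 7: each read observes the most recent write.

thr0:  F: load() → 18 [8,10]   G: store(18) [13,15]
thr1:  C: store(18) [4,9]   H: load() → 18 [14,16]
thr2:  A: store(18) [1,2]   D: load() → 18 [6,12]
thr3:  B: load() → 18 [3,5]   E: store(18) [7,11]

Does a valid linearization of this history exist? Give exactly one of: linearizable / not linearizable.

linearizable

witness order: A, B, C, D, E, F, G, H
1. A store(18), leaving value 18
2. B load() → 18, leaving value 18
3. C store(18), leaving value 18
4. D load() → 18, leaving value 18
5. E store(18), leaving value 18
6. F load() → 18, leaving value 18
7. G store(18), leaving value 18
8. H load() → 18, leaving value 18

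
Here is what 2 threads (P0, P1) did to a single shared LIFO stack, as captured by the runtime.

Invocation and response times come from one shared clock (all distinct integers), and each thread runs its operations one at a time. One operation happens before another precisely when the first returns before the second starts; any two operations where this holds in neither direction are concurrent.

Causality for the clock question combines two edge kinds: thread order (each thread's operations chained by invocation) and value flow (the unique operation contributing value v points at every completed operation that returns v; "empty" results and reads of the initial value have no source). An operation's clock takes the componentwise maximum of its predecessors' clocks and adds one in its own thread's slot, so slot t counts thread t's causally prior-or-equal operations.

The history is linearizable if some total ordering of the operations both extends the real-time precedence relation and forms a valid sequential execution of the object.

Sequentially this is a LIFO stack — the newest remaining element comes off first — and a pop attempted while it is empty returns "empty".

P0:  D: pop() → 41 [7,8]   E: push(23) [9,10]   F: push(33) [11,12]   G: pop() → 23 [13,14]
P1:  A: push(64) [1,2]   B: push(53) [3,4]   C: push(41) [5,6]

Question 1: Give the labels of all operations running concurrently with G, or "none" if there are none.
Answer: none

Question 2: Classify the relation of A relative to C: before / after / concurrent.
Answer: before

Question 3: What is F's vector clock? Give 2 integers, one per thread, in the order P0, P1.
Answer: (3, 3)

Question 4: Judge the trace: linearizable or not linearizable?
cut after 13 events: linearizable; cut after 14 events (G responds, time 14): not linearizable
exhaustive check: the 7 completed LIFO stack ops admit one real-time order; illegal
for example A, B, C, D, E, F, G fails at step 7: G pop() → 23 is not legal there

not linearizable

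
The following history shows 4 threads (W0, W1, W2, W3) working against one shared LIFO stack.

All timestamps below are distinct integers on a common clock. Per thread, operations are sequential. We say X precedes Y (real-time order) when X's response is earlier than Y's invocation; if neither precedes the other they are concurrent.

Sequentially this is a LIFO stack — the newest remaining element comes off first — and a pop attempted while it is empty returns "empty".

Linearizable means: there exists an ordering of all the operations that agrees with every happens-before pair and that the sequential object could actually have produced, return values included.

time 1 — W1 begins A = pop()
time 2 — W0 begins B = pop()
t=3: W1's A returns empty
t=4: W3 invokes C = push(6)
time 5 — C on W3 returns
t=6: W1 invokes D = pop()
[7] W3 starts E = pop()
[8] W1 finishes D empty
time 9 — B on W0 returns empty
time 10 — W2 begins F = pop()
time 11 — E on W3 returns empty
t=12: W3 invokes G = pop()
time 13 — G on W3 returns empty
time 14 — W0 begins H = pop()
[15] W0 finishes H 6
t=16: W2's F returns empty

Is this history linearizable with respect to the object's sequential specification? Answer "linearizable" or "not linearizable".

events 1..10 are fine; event 11 — the response of E at time 11 — makes the prefix non-linearizable
checked exhaustively: 10 real-time-consistent orders of 5 completed operations, zero legal LIFO stack replays
completion choices over the 1 pending operation (F) were checked; none helps
e.g. A, B, C, D, E (pending dropped): illegal at step 4, since D pop() → empty cannot apply there
e.g. A, B, C, E, D (pending dropped): illegal at step 4, since E pop() → empty cannot apply there

not linearizable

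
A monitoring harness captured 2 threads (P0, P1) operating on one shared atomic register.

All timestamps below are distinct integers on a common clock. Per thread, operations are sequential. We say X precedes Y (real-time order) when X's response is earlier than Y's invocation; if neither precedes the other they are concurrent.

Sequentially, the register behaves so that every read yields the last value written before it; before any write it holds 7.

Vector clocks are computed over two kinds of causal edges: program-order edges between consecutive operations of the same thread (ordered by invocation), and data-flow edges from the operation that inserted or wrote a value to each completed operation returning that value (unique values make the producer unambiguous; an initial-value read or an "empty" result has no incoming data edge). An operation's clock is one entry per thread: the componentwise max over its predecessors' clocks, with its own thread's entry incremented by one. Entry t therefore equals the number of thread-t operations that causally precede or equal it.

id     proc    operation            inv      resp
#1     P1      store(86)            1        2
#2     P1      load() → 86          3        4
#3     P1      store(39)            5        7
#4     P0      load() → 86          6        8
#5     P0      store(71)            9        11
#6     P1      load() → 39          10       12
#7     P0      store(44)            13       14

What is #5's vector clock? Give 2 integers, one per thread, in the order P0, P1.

invoked at 1, #1 has no predecessors; its own P1 bump gives (0, 1)
VC(#2, invoked at 3): max of VC(#1)=(0, 1), then +1 on thread P1 → (0, 2)
VC(#4, invoked at 6): max of VC(#1)=(0, 1), then +1 on thread P0 → (1, 1)
VC(#3, invoked at 5): max of VC(#2)=(0, 2), then +1 on thread P1 → (0, 3)
VC(#5, invoked at 9): max of VC(#4)=(1, 1), then +1 on thread P0 → (2, 1)
VC(#6, invoked at 10): max of VC(#3)=(0, 3), then +1 on thread P1 → (0, 4)
VC(#7, invoked at 13): max of VC(#5)=(2, 1), then +1 on thread P0 → (3, 1)
target: VC(#5) = (2, 1)

(2, 1)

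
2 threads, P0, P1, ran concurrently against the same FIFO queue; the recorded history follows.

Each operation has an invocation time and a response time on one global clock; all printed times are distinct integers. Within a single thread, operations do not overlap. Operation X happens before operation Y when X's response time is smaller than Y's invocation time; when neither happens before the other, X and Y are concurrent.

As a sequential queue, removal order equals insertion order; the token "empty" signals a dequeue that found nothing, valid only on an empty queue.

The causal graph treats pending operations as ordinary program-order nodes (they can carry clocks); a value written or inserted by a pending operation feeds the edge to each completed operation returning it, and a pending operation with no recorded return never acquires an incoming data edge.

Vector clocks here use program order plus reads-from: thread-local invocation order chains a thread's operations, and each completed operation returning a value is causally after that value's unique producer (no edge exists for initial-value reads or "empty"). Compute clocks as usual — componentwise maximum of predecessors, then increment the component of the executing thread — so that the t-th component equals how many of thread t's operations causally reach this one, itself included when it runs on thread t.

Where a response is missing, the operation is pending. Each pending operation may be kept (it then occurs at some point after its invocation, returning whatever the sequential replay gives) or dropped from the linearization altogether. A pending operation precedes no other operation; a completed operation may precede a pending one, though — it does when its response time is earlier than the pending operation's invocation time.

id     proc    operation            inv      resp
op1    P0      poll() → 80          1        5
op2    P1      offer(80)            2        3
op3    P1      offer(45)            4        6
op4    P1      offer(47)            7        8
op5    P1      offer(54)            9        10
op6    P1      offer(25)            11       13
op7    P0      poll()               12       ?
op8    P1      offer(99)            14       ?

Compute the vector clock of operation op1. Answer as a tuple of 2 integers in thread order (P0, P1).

(1, 1)

op2 (invocation 2): nothing precedes it; P1's component alone gives (0, 1)
merge at op3 (invoked 4): VC(op2)=(0, 1), own-thread bump on P1 → (0, 2)
merge at op1 (invoked 1): VC(op2)=(0, 1), own-thread bump on P0 → (1, 1)
merge at op4 (invoked 7): VC(op3)=(0, 2), own-thread bump on P1 → (0, 3)
merge at op7 (invoked 12): VC(op1)=(1, 1), own-thread bump on P0 → (2, 1)
merge at op5 (invoked 9): VC(op4)=(0, 3), own-thread bump on P1 → (0, 4)
merge at op6 (invoked 11): VC(op5)=(0, 4), own-thread bump on P1 → (0, 5)
merge at op8 (invoked 14): VC(op6)=(0, 5), own-thread bump on P1 → (0, 6)
target: VC(op1) = (1, 1)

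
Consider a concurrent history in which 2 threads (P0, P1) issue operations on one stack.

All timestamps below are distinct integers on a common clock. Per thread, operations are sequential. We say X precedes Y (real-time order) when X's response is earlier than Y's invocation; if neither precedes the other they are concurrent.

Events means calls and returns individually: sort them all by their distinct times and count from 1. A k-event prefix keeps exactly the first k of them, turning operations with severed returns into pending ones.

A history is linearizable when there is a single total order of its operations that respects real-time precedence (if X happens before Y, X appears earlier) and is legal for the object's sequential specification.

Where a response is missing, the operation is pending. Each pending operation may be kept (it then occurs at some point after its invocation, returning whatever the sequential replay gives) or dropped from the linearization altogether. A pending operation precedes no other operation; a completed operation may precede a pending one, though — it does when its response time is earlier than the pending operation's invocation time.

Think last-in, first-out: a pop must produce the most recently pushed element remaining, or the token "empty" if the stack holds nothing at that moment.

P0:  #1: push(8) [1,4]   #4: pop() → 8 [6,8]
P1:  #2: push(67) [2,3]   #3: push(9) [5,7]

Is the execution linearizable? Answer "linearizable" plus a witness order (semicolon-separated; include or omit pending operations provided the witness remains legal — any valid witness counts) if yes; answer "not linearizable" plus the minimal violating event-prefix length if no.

after step 1 (#2 push(67)): stack <67>
after step 2 (#1 push(8)): stack <67,8>
after step 3 (#4 pop() → 8): stack <67>
after step 4 (#3 push(9)): stack <67,9>

linearizable — witness: #2; #1; #4; #3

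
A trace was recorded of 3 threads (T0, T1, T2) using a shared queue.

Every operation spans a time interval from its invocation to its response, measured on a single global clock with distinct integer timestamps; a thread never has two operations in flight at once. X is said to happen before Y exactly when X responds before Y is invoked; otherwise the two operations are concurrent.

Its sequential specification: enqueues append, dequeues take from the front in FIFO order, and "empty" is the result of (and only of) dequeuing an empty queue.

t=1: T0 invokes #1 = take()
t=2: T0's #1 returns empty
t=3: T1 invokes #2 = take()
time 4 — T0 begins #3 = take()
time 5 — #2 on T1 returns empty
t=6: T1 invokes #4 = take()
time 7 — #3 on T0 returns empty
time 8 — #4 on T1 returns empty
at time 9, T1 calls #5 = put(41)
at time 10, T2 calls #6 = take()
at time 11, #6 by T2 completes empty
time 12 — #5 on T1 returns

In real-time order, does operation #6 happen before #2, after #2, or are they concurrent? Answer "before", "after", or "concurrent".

after

#6 spans [10,11], #2 spans [3,5]
resp(#2)=5 < inv(#6)=10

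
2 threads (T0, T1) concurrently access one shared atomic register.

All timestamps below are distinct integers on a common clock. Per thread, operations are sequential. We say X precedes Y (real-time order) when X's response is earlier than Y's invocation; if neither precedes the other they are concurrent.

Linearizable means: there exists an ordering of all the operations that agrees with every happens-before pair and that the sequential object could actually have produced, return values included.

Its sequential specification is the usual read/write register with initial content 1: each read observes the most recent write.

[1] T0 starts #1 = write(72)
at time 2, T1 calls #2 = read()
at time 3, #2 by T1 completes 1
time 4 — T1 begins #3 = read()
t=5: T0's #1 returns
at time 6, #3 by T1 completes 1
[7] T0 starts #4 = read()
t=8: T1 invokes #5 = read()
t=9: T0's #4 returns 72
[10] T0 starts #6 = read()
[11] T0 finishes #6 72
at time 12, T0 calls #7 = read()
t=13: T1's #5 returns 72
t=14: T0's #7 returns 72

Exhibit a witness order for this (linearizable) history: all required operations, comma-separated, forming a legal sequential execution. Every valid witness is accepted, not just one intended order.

after step 1 (#2 read() → 1): value 1
after step 2 (#3 read() → 1): value 1
after step 3 (#1 write(72)): value 72
after step 4 (#4 read() → 72): value 72
after step 5 (#5 read() → 72): value 72
after step 6 (#6 read() → 72): value 72
after step 7 (#7 read() → 72): value 72

#2, #3, #1, #4, #5, #6, #7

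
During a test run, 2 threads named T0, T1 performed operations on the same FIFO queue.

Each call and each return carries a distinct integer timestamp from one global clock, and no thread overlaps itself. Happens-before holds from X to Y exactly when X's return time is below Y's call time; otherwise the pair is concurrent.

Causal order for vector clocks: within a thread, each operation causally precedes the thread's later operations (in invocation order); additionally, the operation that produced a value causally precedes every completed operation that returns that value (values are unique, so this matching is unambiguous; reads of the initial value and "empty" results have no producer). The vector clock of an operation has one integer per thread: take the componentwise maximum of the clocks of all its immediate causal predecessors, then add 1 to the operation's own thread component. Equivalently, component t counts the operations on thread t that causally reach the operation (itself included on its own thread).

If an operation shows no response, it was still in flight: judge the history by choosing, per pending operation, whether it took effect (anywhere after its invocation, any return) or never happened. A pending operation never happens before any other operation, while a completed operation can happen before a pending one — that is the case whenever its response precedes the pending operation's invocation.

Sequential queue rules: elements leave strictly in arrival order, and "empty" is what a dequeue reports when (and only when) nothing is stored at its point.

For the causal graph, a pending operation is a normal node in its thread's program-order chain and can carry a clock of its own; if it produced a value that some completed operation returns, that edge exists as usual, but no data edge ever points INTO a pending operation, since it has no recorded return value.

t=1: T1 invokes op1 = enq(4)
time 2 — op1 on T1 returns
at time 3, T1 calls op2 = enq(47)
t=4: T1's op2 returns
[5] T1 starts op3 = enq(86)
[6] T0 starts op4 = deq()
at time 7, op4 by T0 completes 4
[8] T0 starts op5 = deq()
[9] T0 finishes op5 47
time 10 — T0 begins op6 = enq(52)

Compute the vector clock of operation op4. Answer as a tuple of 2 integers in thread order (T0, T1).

(1, 1)

VC(op1, invoked at 1): no causal predecessors; +1 on T1 → (0, 1)
VC(op2, invoked at 3): max of VC(op1)=(0, 1), then +1 on thread T1 → (0, 2)
VC(op4, invoked at 6): max of VC(op1)=(0, 1), then +1 on thread T0 → (1, 1)
VC(op3, invoked at 5): max of VC(op2)=(0, 2), then +1 on thread T1 → (0, 3)
VC(op5, invoked at 8): max of VC(op2)=(0, 2), VC(op4)=(1, 1), then +1 on thread T0 → (2, 2)
VC(op6, invoked at 10): max of VC(op5)=(2, 2), then +1 on thread T0 → (3, 2)
target: VC(op4) = (1, 1)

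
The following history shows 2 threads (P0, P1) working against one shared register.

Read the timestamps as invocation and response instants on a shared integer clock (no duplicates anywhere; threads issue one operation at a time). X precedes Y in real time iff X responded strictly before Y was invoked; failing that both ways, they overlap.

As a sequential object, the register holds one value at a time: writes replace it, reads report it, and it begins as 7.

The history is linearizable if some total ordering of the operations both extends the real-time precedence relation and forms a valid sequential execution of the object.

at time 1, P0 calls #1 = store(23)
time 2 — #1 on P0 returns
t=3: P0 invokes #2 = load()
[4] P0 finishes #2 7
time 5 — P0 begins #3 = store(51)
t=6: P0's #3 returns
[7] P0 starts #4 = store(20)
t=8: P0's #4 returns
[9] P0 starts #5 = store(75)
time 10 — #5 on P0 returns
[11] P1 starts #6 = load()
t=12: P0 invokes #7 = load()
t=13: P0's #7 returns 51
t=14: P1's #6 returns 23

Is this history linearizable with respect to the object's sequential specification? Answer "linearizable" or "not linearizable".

not linearizable

through event 3 a valid linearization exists; event 4 (#2 responding at time 4) ends that
the sole real-time-consistent order of 2 completed operations fails the register replay
one such order, #1, #2, breaks at step 2 where #2 load() → 7 is illegal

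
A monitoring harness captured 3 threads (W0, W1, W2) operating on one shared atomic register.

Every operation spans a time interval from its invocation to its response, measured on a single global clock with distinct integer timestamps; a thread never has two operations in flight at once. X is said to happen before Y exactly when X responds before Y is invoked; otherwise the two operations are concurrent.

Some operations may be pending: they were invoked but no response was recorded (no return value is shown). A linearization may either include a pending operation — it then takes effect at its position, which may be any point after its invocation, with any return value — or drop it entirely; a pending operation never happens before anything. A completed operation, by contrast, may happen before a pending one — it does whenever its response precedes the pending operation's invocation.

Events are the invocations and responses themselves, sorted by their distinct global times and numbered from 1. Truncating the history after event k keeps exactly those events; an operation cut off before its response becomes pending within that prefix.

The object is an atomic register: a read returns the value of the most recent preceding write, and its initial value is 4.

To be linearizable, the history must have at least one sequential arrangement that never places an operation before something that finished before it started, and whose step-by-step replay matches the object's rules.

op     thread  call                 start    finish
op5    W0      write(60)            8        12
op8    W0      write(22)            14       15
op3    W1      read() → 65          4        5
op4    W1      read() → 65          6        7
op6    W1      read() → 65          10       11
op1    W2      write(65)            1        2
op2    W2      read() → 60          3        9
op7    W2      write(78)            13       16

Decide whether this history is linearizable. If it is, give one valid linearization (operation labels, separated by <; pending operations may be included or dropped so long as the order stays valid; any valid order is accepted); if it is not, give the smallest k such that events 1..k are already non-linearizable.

not linearizable — minimal violating prefix: 11 events

prefix check: 1..10 passes, 1..11 fails once op6's time-11 response joins
checked exhaustively: 3 real-time-consistent orders of 5 completed operations, zero legal atomic register replays
including or dropping the 1 pending operation (op5) in any combination fails
sample order op1, op2, op3, op4, op6 (pending dropped) stalls at step 2 — op2 read() → 60 has no legal effect
sample order op1, op3, op2, op4, op6 (pending dropped) stalls at step 3 — op2 read() → 60 has no legal effect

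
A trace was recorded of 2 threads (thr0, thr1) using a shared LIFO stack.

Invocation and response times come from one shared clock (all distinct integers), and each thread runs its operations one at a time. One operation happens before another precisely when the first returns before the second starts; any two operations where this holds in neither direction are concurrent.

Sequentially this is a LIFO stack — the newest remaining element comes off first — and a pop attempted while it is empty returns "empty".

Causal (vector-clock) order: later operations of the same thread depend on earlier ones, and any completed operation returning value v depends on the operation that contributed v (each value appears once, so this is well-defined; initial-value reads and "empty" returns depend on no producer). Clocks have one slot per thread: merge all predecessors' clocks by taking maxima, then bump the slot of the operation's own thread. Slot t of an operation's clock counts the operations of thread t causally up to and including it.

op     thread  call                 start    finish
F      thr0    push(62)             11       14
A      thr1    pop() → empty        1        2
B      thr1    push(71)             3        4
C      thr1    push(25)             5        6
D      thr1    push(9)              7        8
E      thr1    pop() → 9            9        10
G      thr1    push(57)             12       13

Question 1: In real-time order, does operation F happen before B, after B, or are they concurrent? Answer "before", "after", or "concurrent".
F spans [11,14], B spans [3,4]
resp(B)=4 < inv(F)=11

after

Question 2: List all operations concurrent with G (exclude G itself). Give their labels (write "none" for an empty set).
overlap test against G [12,13]: concurrent iff the interval meets 12..13
A [1,2]: before
B [3,4]: before
C [5,6]: before
D [7,8]: before
E [9,10]: before
F [11,14]: concurrent

F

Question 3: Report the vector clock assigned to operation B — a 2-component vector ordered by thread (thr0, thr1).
invoked at 1, A has no predecessors; its own thr1 bump gives (0, 1)
invoked at 11, F has no predecessors; its own thr0 bump gives (1, 0)
B, invoked 3, takes VC(A)=(0, 1) under max, adds 1 for thr1 → (0, 2)
C, invoked 5, takes VC(B)=(0, 2) under max, adds 1 for thr1 → (0, 3)
D, invoked 7, takes VC(C)=(0, 3) under max, adds 1 for thr1 → (0, 4)
E, invoked 9, takes VC(D)=(0, 4) under max, adds 1 for thr1 → (0, 5)
G, invoked 12, takes VC(E)=(0, 5) under max, adds 1 for thr1 → (0, 6)
target: VC(B) = (0, 2)

(0, 2)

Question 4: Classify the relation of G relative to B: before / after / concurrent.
G spans [12,13], B spans [3,4]
resp(B)=4 < inv(G)=12

after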